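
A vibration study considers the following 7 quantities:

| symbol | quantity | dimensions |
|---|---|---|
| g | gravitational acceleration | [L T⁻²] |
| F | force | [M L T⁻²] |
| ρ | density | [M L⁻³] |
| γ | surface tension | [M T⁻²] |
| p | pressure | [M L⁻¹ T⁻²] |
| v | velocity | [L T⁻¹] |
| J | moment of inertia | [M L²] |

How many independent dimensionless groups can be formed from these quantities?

4

There are 7 variables and 3 base dimensions (M, L, T).
The dimension matrix has rank 3.
Independent dimensionless groups: 7 − 3 = 4.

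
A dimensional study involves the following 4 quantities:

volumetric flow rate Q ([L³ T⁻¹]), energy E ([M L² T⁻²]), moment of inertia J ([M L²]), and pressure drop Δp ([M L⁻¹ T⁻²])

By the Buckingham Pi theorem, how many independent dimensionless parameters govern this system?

1

There are 4 variables and 3 base dimensions (M, L, T).
The dimension matrix has rank 3.
Independent dimensionless groups: 4 − 3 = 1.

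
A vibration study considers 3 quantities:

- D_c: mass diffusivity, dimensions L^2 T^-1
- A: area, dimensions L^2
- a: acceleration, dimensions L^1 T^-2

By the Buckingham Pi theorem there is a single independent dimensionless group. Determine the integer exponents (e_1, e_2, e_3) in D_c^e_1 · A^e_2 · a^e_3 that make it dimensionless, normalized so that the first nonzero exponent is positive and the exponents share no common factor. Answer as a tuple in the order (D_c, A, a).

L: e_1·(2) + e_2·(2) + e_3·(1) = 0
T: e_1·(-1) + e_2·(0) + e_3·(-2) = 0
Solving this homogeneous linear system for the smallest-integer solution (first nonzero entry positive) gives (4, -3, -2).

(4, -3, -2)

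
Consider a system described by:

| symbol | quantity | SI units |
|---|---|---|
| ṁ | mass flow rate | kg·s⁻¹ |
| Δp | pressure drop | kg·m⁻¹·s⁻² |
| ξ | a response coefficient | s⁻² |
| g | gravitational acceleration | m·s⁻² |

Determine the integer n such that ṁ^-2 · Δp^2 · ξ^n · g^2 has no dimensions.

-3

Balance the T exponent: (-2)·n from ξ, plus −2·(-1) + 2·(-2) + 2·(-2) = -6 from the rest, must sum to zero.
-2n − 6 = 0, so n = -3.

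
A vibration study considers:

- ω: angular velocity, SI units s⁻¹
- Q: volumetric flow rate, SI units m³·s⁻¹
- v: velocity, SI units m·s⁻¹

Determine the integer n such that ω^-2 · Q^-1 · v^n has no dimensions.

Balance the L exponent: (1)·n from v, plus −2·(0) − (3) = -3 from the rest, must sum to zero.
n − 3 = 0, so n = 3.

3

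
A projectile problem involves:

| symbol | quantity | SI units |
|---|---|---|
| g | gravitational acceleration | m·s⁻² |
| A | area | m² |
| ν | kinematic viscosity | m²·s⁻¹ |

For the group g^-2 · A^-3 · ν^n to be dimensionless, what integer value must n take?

Balance the L exponent: (2)·n from ν, plus −2·(1) − 3·(2) = -8 from the rest, must sum to zero.
2n − 8 = 0, so n = 4.

4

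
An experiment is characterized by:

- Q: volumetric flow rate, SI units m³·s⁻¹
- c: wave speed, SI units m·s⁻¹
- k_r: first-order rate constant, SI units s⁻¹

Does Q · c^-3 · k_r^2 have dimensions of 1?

Sum the exponent of each base dimension across the product:
  M: [Q]_M − 3·[c]_M + 2·[k_r]_M = (0) − 3·(0) + 2·(0) = 0
  L: [Q]_L − 3·[c]_L + 2·[k_r]_L = (3) − 3·(1) + 2·(0) = 0
  T: [Q]_T − 3·[c]_T + 2·[k_r]_T = (-1) − 3·(-1) + 2·(-1) = 0
All base exponents vanish — dimensionless.

yes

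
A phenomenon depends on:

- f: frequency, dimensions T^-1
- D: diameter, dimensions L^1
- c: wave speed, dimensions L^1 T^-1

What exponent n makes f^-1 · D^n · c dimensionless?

-1

Balance the L exponent: (1)·n from D, plus −(0) + (1) = 1 from the rest, must sum to zero.
n + 1 = 0, so n = -1.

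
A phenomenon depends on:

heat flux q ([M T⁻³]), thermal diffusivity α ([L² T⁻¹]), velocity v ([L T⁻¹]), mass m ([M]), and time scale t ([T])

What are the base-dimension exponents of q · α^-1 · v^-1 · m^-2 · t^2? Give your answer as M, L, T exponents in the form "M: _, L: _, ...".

Collect each base-dimension exponent across the product:
  M: (1) − (0) − (0) − 2·(1) + 2·(0) = -1
  L: (0) − (2) − (1) − 2·(0) + 2·(0) = -3
  T: (-3) − (-1) − (-1) − 2·(0) + 2·(1) = 1
So the dimensions are [M⁻¹ L⁻³ T].

M: -1, L: -3, T: 1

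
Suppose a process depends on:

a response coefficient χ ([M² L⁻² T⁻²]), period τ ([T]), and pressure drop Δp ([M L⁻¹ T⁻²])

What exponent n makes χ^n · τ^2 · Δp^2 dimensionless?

-1

Balance the M exponent: (2)·n from χ, plus 2·(0) + 2·(1) = 2 from the rest, must sum to zero.
2n + 2 = 0, so n = -1.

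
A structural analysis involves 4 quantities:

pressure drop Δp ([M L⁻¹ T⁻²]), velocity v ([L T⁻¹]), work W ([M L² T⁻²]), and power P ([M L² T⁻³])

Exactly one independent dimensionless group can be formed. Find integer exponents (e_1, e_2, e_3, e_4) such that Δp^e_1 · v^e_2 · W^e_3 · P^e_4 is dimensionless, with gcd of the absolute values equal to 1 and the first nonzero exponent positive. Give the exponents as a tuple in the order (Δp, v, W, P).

(1, 3, 2, -3)

M: e_1·(1) + e_2·(0) + e_3·(1) + e_4·(1) = 0
L: e_1·(-1) + e_2·(1) + e_3·(2) + e_4·(2) = 0
T: e_1·(-2) + e_2·(-1) + e_3·(-2) + e_4·(-3) = 0
Solving this homogeneous linear system for the smallest-integer solution (first nonzero entry positive) gives (1, 3, 2, -3).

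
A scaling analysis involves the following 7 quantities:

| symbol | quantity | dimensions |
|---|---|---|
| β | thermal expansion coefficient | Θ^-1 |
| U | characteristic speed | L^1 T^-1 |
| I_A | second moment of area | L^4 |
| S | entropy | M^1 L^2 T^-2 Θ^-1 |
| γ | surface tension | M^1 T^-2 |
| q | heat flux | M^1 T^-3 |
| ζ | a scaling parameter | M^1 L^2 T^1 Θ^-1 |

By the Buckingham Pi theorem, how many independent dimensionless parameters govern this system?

There are 7 variables and 4 base dimensions (M, L, T, Θ).
The dimension matrix has rank 4.
Independent dimensionless groups: 7 − 4 = 3.

3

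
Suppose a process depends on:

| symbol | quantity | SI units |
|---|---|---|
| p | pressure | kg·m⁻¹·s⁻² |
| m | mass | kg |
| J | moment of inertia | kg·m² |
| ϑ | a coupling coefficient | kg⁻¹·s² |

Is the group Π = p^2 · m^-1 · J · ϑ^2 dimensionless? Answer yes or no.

Sum the exponent of each base dimension across the product:
  M: 2·[p]_M − [m]_M + [J]_M + 2·[ϑ]_M = 2·(1) − (1) + (1) + 2·(-1) = 0
  L: 2·[p]_L − [m]_L + [J]_L + 2·[ϑ]_L = 2·(-1) − (0) + (2) + 2·(0) = 0
  T: 2·[p]_T − [m]_T + [J]_T + 2·[ϑ]_T = 2·(-2) − (0) + (0) + 2·(2) = 0
  Θ: 2·[p]_Θ − [m]_Θ + [J]_Θ + 2·[ϑ]_Θ = 2·(0) − (0) + (0) + 2·(0) = 0
  N: 2·[p]_N − [m]_N + [J]_N + 2·[ϑ]_N = 2·(0) − (0) + (0) + 2·(0) = 0
All base exponents vanish — dimensionless.

yes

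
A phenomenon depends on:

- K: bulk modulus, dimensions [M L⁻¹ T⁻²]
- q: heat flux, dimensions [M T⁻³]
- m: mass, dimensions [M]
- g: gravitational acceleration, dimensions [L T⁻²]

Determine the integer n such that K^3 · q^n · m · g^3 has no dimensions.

-4

Balance the M exponent: (1)·n from q, plus 3·(1) + (1) + 3·(0) = 4 from the rest, must sum to zero.
n + 4 = 0, so n = -4.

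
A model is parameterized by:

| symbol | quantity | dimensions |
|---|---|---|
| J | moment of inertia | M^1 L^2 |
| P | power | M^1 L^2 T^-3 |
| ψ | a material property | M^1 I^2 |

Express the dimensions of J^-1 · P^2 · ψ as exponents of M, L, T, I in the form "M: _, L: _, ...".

Collect each base-dimension exponent across the product:
  M: −(1) + 2·(1) + (1) = 2
  L: −(2) + 2·(2) + (0) = 2
  T: −(0) + 2·(-3) + (0) = -6
  I: −(0) + 2·(0) + (2) = 2
So the dimensions are [M² L² T⁻⁶ I²].

M: 2, L: 2, T: -6, I: 2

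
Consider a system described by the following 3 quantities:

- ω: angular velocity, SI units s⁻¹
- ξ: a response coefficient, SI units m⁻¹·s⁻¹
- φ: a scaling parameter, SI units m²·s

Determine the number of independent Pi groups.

1

There are 3 variables and 2 base dimensions (L, T).
The dimension matrix has rank 2.
Independent dimensionless groups: 3 − 2 = 1.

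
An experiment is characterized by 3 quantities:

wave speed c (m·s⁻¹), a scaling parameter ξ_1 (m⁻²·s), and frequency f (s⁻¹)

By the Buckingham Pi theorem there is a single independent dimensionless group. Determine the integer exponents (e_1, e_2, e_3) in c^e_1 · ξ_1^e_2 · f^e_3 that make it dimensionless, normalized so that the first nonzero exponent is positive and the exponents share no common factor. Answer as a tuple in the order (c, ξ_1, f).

(2, 1, -1)

L: e_1·(1) + e_2·(-2) + e_3·(0) = 0
T: e_1·(-1) + e_2·(1) + e_3·(-1) = 0
Solving this homogeneous linear system for the smallest-integer solution (first nonzero entry positive) gives (2, 1, -1).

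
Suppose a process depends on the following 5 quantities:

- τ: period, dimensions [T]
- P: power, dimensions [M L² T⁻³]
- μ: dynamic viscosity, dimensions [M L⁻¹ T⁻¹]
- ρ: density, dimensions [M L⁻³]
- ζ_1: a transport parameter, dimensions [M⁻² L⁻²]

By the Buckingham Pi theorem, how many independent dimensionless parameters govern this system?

2

There are 5 variables and 3 base dimensions (M, L, T).
The dimension matrix has rank 3.
Independent dimensionless groups: 5 − 3 = 2.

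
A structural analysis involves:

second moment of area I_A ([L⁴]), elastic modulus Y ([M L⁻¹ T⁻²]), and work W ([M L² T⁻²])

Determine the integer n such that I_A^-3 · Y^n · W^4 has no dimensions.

Balance the M exponent: (1)·n from Y, plus −3·(0) + 4·(1) = 4 from the rest, must sum to zero.
n + 4 = 0, so n = -4.

-4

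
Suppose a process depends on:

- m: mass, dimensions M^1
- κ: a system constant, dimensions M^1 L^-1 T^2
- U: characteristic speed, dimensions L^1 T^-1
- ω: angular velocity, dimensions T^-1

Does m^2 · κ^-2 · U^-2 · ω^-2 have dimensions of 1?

Sum the exponent of each base dimension across the product:
  M: 2·[m]_M − 2·[κ]_M − 2·[U]_M − 2·[ω]_M = 2·(1) − 2·(1) − 2·(0) − 2·(0) = 0
  L: 2·[m]_L − 2·[κ]_L − 2·[U]_L − 2·[ω]_L = 2·(0) − 2·(-1) − 2·(1) − 2·(0) = 0
  T: 2·[m]_T − 2·[κ]_T − 2·[U]_T − 2·[ω]_T = 2·(0) − 2·(2) − 2·(-1) − 2·(-1) = 0
All base exponents vanish — dimensionless.

yes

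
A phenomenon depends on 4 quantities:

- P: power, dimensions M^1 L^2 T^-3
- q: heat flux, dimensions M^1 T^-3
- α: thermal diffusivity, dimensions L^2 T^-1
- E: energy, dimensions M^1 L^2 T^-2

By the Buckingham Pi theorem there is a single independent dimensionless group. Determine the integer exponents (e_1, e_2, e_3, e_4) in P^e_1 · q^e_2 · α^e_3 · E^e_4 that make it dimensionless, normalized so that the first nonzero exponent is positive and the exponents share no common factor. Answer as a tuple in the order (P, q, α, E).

(2, -1, -1, -1)

M: e_1·(1) + e_2·(1) + e_3·(0) + e_4·(1) = 0
L: e_1·(2) + e_2·(0) + e_3·(2) + e_4·(2) = 0
T: e_1·(-3) + e_2·(-3) + e_3·(-1) + e_4·(-2) = 0
Solving this homogeneous linear system for the smallest-integer solution (first nonzero entry positive) gives (2, -1, -1, -1).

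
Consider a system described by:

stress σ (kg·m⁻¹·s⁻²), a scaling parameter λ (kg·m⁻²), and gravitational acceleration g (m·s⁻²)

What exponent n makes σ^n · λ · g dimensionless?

Balance the M exponent: (1)·n from σ, plus (1) + (0) = 1 from the rest, must sum to zero.
n + 1 = 0, so n = -1.

-1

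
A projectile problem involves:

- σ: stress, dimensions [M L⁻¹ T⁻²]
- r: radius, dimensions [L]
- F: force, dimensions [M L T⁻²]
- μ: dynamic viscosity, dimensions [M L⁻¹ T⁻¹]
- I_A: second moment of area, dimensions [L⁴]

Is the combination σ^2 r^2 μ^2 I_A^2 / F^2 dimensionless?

Sum the exponent of each base dimension across the product:
  M: 2·[σ]_M + 2·[r]_M − 2·[F]_M + 2·[μ]_M + 2·[I_A]_M = 2·(1) + 2·(0) − 2·(1) + 2·(1) + 2·(0) = 2
  L: 2·[σ]_L + 2·[r]_L − 2·[F]_L + 2·[μ]_L + 2·[I_A]_L = 2·(-1) + 2·(1) − 2·(1) + 2·(-1) + 2·(4) = 4
  T: 2·[σ]_T + 2·[r]_T − 2·[F]_T + 2·[μ]_T + 2·[I_A]_T = 2·(-2) + 2·(0) − 2·(-2) + 2·(-1) + 2·(0) = -2
Net dimensions [M² L⁴ T⁻²] ≠ [1] — not dimensionless.

no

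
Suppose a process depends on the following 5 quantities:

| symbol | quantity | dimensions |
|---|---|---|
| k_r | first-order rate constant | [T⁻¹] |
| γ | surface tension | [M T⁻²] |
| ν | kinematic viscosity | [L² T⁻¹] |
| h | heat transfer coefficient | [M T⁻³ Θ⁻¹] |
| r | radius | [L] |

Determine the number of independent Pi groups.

There are 5 variables and 4 base dimensions (M, L, T, Θ).
The dimension matrix has rank 4.
Independent dimensionless groups: 5 − 4 = 1.

1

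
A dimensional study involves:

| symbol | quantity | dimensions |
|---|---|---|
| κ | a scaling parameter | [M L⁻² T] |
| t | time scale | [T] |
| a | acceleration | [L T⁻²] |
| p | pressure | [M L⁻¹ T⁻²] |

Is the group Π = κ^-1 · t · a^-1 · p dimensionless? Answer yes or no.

Sum the exponent of each base dimension across the product:
  M: −[κ]_M + [t]_M − [a]_M + [p]_M = −(1) + (0) − (0) + (1) = 0
  L: −[κ]_L + [t]_L − [a]_L + [p]_L = −(-2) + (0) − (1) + (-1) = 0
  T: −[κ]_T + [t]_T − [a]_T + [p]_T = −(1) + (1) − (-2) + (-2) = 0
All base exponents vanish — dimensionless.

yes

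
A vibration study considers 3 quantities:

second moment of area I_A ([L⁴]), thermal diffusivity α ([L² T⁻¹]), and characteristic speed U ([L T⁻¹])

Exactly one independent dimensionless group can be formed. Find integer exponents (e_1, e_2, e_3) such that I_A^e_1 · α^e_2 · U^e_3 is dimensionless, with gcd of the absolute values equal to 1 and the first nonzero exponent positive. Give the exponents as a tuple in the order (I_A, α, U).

(1, -4, 4)

L: e_1·(4) + e_2·(2) + e_3·(1) = 0
T: e_1·(0) + e_2·(-1) + e_3·(-1) = 0
Solving this homogeneous linear system for the smallest-integer solution (first nonzero entry positive) gives (1, -4, 4).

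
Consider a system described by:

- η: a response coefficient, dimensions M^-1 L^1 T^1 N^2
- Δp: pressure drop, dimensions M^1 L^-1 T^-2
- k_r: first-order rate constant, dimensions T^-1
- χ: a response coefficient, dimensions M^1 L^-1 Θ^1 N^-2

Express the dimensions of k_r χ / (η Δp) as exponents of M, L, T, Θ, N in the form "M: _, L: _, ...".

M: 1, L: -1, T: 0, Θ: 1, N: -4

Collect each base-dimension exponent across the product:
  M: −(-1) − (1) + (0) + (1) = 1
  L: −(1) − (-1) + (0) + (-1) = -1
  T: −(1) − (-2) + (-1) + (0) = 0
  Θ: −(0) − (0) + (0) + (1) = 1
  N: −(2) − (0) + (0) + (-2) = -4
So the dimensions are [M L⁻¹ Θ N⁻⁴].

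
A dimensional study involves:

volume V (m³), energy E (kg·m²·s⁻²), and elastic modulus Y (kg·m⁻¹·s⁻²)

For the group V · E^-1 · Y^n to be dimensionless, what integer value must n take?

Balance the M exponent: (1)·n from Y, plus (0) − (1) = -1 from the rest, must sum to zero.
n − 1 = 0, so n = 1.

1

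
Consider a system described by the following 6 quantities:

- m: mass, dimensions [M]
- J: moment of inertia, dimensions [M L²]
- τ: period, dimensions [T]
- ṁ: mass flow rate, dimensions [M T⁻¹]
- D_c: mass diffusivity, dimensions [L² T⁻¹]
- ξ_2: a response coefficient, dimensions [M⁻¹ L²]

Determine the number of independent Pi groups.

There are 6 variables and 3 base dimensions (M, L, T).
The dimension matrix has rank 3.
Independent dimensionless groups: 6 − 3 = 3.

3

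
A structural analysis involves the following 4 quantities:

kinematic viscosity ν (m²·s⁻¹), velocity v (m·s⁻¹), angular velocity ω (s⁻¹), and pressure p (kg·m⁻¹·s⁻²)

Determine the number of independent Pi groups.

1

There are 4 variables and 3 base dimensions (M, L, T).
The dimension matrix has rank 3.
Independent dimensionless groups: 4 − 3 = 1.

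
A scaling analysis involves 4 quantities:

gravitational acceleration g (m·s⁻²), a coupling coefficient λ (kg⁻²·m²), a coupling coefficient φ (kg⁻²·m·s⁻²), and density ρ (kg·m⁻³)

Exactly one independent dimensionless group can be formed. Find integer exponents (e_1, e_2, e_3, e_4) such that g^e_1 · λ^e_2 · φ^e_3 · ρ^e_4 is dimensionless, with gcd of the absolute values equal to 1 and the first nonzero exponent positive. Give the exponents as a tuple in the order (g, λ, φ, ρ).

(2, 3, -2, 2)

M: e_1·(0) + e_2·(-2) + e_3·(-2) + e_4·(1) = 0
L: e_1·(1) + e_2·(2) + e_3·(1) + e_4·(-3) = 0
T: e_1·(-2) + e_2·(0) + e_3·(-2) + e_4·(0) = 0
Solving this homogeneous linear system for the smallest-integer solution (first nonzero entry positive) gives (2, 3, -2, 2).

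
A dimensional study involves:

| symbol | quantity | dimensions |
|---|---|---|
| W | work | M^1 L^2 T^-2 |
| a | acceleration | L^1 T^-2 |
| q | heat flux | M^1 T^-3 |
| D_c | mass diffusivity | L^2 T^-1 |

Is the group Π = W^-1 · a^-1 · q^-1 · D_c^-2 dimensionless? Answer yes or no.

no

Sum the exponent of each base dimension across the product:
  M: −[W]_M − [a]_M − [q]_M − 2·[D_c]_M = −(1) − (0) − (1) − 2·(0) = -2
  L: −[W]_L − [a]_L − [q]_L − 2·[D_c]_L = −(2) − (1) − (0) − 2·(2) = -7
  T: −[W]_T − [a]_T − [q]_T − 2·[D_c]_T = −(-2) − (-2) − (-3) − 2·(-1) = 9
Net dimensions [M⁻² L⁻⁷ T⁹] ≠ [1] — not dimensionless.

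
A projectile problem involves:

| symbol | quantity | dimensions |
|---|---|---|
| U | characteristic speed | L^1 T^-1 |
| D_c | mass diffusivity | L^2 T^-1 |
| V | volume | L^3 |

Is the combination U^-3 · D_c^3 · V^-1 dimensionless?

Sum the exponent of each base dimension across the product:
  L: −3·[U]_L + 3·[D_c]_L − [V]_L = −3·(1) + 3·(2) − (3) = 0
  T: −3·[U]_T + 3·[D_c]_T − [V]_T = −3·(-1) + 3·(-1) − (0) = 0
All base exponents vanish — dimensionless.

yes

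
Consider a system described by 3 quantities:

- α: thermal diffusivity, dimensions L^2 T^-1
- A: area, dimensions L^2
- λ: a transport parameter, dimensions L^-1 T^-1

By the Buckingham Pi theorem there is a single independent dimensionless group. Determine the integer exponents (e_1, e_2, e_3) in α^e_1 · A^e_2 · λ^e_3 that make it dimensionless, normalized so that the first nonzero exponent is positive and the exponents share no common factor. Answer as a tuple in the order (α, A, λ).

(2, -3, -2)

L: e_1·(2) + e_2·(2) + e_3·(-1) = 0
T: e_1·(-1) + e_2·(0) + e_3·(-1) = 0
Solving this homogeneous linear system for the smallest-integer solution (first nonzero entry positive) gives (2, -3, -2).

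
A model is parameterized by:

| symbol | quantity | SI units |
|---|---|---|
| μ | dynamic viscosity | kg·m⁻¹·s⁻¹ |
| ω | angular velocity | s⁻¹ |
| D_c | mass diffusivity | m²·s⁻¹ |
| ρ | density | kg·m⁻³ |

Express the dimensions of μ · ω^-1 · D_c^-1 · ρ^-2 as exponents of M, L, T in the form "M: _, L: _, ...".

M: -1, L: 3, T: 1

Collect each base-dimension exponent across the product:
  M: (1) − (0) − (0) − 2·(1) = -1
  L: (-1) − (0) − (2) − 2·(-3) = 3
  T: (-1) − (-1) − (-1) − 2·(0) = 1
So the dimensions are [M⁻¹ L³ T].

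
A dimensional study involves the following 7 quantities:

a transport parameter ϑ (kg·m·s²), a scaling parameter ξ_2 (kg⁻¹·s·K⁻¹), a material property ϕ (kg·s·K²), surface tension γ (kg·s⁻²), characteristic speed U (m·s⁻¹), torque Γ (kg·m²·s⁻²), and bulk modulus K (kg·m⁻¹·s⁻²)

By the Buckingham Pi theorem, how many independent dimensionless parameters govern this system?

There are 7 variables and 4 base dimensions (M, L, T, Θ).
The dimension matrix has rank 4.
Independent dimensionless groups: 7 − 4 = 3.

3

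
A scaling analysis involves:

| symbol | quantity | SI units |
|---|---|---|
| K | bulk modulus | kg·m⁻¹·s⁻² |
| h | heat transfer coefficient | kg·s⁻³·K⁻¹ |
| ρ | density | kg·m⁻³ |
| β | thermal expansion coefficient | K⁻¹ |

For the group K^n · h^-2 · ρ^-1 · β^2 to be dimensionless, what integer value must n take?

Balance the M exponent: (1)·n from K, plus −2·(1) − (1) + 2·(0) = -3 from the rest, must sum to zero.
n − 3 = 0, so n = 3.

3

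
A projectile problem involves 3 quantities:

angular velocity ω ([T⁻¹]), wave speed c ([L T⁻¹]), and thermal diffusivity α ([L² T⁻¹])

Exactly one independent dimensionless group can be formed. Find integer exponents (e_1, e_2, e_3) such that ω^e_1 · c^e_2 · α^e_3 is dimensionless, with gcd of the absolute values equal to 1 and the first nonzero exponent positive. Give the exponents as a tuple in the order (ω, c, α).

L: e_1·(0) + e_2·(1) + e_3·(2) = 0
T: e_1·(-1) + e_2·(-1) + e_3·(-1) = 0
Solving this homogeneous linear system for the smallest-integer solution (first nonzero entry positive) gives (1, -2, 1).

(1, -2, 1)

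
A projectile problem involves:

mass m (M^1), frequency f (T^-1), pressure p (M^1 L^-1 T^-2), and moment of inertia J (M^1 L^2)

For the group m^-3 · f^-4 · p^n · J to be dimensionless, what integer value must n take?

2

Balance the M exponent: (1)·n from p, plus −3·(1) − 4·(0) + (1) = -2 from the rest, must sum to zero.
n − 2 = 0, so n = 2.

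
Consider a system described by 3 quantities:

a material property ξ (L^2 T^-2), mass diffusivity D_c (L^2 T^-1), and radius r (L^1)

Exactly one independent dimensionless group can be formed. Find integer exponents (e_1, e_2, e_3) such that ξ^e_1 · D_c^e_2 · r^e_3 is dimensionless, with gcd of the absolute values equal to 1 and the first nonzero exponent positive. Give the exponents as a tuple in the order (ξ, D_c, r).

L: e_1·(2) + e_2·(2) + e_3·(1) = 0
T: e_1·(-2) + e_2·(-1) + e_3·(0) = 0
Solving this homogeneous linear system for the smallest-integer solution (first nonzero entry positive) gives (1, -2, 2).

(1, -2, 2)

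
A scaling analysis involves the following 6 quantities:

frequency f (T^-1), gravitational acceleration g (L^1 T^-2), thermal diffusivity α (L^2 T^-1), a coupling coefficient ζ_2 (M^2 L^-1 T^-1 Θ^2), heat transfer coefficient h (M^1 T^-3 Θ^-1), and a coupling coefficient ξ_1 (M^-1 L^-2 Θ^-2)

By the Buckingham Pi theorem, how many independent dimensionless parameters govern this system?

There are 6 variables and 4 base dimensions (M, L, T, Θ).
The dimension matrix has rank 4.
Independent dimensionless groups: 6 − 4 = 2.

2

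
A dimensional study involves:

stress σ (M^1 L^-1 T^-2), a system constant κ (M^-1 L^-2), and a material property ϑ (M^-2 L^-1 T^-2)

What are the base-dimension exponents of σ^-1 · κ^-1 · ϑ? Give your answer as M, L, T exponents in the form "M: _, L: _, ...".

Collect each base-dimension exponent across the product:
  M: −(1) − (-1) + (-2) = -2
  L: −(-1) − (-2) + (-1) = 2
  T: −(-2) − (0) + (-2) = 0
So the dimensions are [M⁻² L²].

M: -2, L: 2, T: 0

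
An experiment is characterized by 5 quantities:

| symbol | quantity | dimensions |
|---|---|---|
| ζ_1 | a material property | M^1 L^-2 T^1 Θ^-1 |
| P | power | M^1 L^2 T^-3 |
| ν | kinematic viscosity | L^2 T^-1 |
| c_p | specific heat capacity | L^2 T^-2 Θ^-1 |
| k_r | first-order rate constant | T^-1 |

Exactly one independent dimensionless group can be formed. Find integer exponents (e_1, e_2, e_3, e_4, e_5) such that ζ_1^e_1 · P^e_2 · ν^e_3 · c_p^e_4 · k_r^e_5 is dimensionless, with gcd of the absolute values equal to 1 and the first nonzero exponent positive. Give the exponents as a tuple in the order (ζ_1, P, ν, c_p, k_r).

(1, -1, 3, -1, 3)

M: e_1·(1) + e_2·(1) + e_3·(0) + e_4·(0) + e_5·(0) = 0
L: e_1·(-2) + e_2·(2) + e_3·(2) + e_4·(2) + e_5·(0) = 0
T: e_1·(1) + e_2·(-3) + e_3·(-1) + e_4·(-2) + e_5·(-1) = 0
Θ: e_1·(-1) + e_2·(0) + e_3·(0) + e_4·(-1) + e_5·(0) = 0
Solving this homogeneous linear system for the smallest-integer solution (first nonzero entry positive) gives (1, -1, 3, -1, 3).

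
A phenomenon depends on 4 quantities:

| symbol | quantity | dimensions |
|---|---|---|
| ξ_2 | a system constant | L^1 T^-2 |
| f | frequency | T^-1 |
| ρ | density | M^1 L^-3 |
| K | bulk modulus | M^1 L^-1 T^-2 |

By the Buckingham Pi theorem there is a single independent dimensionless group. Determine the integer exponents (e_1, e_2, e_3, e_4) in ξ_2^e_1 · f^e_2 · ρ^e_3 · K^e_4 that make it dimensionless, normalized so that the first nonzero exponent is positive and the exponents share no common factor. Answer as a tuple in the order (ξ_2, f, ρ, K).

(2, -2, 1, -1)

M: e_1·(0) + e_2·(0) + e_3·(1) + e_4·(1) = 0
L: e_1·(1) + e_2·(0) + e_3·(-3) + e_4·(-1) = 0
T: e_1·(-2) + e_2·(-1) + e_3·(0) + e_4·(-2) = 0
Solving this homogeneous linear system for the smallest-integer solution (first nonzero entry positive) gives (2, -2, 1, -1).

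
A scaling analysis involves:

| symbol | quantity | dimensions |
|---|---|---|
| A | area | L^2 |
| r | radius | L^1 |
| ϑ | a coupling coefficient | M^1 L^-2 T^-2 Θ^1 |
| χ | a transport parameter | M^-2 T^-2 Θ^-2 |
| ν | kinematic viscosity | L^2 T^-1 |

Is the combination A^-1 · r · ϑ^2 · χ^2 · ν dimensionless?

no

Sum the exponent of each base dimension across the product:
  M: −[A]_M + [r]_M + 2·[ϑ]_M + 2·[χ]_M + [ν]_M = −(0) + (0) + 2·(1) + 2·(-2) + (0) = -2
  L: −[A]_L + [r]_L + 2·[ϑ]_L + 2·[χ]_L + [ν]_L = −(2) + (1) + 2·(-2) + 2·(0) + (2) = -3
  T: −[A]_T + [r]_T + 2·[ϑ]_T + 2·[χ]_T + [ν]_T = −(0) + (0) + 2·(-2) + 2·(-2) + (-1) = -9
  Θ: −[A]_Θ + [r]_Θ + 2·[ϑ]_Θ + 2·[χ]_Θ + [ν]_Θ = −(0) + (0) + 2·(1) + 2·(-2) + (0) = -2
Net dimensions [M⁻² L⁻³ T⁻⁹ Θ⁻²] ≠ [1] — not dimensionless.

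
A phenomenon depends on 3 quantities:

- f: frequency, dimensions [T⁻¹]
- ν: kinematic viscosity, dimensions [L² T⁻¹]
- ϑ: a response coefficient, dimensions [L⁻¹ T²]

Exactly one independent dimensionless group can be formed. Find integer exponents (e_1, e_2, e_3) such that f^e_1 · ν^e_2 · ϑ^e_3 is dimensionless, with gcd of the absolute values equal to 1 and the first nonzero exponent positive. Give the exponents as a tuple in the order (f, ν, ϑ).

(3, 1, 2)

L: e_1·(0) + e_2·(2) + e_3·(-1) = 0
T: e_1·(-1) + e_2·(-1) + e_3·(2) = 0
Solving this homogeneous linear system for the smallest-integer solution (first nonzero entry positive) gives (3, 1, 2).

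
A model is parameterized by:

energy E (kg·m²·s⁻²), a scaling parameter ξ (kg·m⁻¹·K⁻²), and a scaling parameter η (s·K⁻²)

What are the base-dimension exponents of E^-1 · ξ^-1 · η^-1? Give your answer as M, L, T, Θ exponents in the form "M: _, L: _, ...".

Collect each base-dimension exponent across the product:
  M: −(1) − (1) − (0) = -2
  L: −(2) − (-1) − (0) = -1
  T: −(-2) − (0) − (1) = 1
  Θ: −(0) − (-2) − (-2) = 4
So the dimensions are [M⁻² L⁻¹ T Θ⁴].

M: -2, L: -1, T: 1, Θ: 4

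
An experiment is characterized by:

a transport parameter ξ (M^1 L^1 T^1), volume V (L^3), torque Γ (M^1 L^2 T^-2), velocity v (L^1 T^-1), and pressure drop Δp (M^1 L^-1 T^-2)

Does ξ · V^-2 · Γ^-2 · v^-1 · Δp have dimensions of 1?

Sum the exponent of each base dimension across the product:
  M: [ξ]_M − 2·[V]_M − 2·[Γ]_M − [v]_M + [Δp]_M = (1) − 2·(0) − 2·(1) − (0) + (1) = 0
  L: [ξ]_L − 2·[V]_L − 2·[Γ]_L − [v]_L + [Δp]_L = (1) − 2·(3) − 2·(2) − (1) + (-1) = -11
  T: [ξ]_T − 2·[V]_T − 2·[Γ]_T − [v]_T + [Δp]_T = (1) − 2·(0) − 2·(-2) − (-1) + (-2) = 4
Net dimensions [L⁻¹¹ T⁴] ≠ [1] — not dimensionless.

no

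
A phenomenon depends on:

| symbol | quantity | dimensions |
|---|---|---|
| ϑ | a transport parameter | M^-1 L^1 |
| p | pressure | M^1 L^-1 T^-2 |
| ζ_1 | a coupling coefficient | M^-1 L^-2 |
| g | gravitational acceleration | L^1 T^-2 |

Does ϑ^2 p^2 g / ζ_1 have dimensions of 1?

no

Sum the exponent of each base dimension across the product:
  M: 2·[ϑ]_M + 2·[p]_M − [ζ_1]_M + [g]_M = 2·(-1) + 2·(1) − (-1) + (0) = 1
  L: 2·[ϑ]_L + 2·[p]_L − [ζ_1]_L + [g]_L = 2·(1) + 2·(-1) − (-2) + (1) = 3
  T: 2·[ϑ]_T + 2·[p]_T − [ζ_1]_T + [g]_T = 2·(0) + 2·(-2) − (0) + (-2) = -6
Net dimensions [M L³ T⁻⁶] ≠ [1] — not dimensionless.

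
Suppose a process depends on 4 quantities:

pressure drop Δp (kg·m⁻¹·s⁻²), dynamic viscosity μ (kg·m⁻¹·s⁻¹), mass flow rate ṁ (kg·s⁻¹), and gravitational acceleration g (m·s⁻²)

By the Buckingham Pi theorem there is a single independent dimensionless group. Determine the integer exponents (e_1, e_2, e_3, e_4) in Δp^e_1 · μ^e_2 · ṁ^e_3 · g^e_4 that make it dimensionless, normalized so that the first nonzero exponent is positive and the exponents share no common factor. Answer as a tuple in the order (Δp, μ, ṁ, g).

M: e_1·(1) + e_2·(1) + e_3·(1) + e_4·(0) = 0
L: e_1·(-1) + e_2·(-1) + e_3·(0) + e_4·(1) = 0
T: e_1·(-2) + e_2·(-1) + e_3·(-1) + e_4·(-2) = 0
Solving this homogeneous linear system for the smallest-integer solution (first nonzero entry positive) gives (2, -3, 1, -1).

(2, -3, 1, -1)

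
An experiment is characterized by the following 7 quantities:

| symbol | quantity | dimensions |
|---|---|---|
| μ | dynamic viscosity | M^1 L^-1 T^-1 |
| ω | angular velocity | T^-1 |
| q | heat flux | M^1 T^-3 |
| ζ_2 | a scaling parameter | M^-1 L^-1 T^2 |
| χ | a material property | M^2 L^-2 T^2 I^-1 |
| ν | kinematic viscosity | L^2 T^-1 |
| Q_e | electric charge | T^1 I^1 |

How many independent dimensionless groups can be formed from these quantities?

3

There are 7 variables and 4 base dimensions (M, L, T, I).
The dimension matrix has rank 4.
Independent dimensionless groups: 7 − 4 = 3.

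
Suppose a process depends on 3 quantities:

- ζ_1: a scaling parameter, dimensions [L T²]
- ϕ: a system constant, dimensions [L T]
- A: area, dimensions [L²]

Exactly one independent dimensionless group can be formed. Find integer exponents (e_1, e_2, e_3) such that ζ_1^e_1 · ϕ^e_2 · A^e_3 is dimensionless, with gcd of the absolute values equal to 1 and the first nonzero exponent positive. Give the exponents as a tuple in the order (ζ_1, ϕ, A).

L: e_1·(1) + e_2·(1) + e_3·(2) = 0
T: e_1·(2) + e_2·(1) + e_3·(0) = 0
Solving this homogeneous linear system for the smallest-integer solution (first nonzero entry positive) gives (2, -4, 1).

(2, -4, 1)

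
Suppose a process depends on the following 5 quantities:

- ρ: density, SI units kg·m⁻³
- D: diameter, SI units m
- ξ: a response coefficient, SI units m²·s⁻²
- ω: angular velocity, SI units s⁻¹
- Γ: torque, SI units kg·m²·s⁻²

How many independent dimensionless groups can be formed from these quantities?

2

There are 5 variables and 3 base dimensions (M, L, T).
The dimension matrix has rank 3.
Independent dimensionless groups: 5 − 3 = 2.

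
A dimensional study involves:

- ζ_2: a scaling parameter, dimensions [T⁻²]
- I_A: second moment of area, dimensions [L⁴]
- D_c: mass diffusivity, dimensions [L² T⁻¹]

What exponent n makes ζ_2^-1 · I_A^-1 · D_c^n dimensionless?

Balance the L exponent: (2)·n from D_c, plus −(0) − (4) = -4 from the rest, must sum to zero.
2n − 4 = 0, so n = 2.

2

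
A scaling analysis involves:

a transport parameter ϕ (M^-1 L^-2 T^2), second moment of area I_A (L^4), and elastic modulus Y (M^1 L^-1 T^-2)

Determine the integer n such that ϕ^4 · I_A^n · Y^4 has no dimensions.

3

Balance the L exponent: (4)·n from I_A, plus 4·(-2) + 4·(-1) = -12 from the rest, must sum to zero.
4n − 12 = 0, so n = 3.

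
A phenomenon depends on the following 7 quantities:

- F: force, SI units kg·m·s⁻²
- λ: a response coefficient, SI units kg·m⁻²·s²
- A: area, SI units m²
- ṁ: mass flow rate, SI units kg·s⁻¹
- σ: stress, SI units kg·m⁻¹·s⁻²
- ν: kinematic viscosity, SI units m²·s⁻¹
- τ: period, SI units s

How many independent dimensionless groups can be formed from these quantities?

4

There are 7 variables and 3 base dimensions (M, L, T).
The dimension matrix has rank 3.
Independent dimensionless groups: 7 − 3 = 4.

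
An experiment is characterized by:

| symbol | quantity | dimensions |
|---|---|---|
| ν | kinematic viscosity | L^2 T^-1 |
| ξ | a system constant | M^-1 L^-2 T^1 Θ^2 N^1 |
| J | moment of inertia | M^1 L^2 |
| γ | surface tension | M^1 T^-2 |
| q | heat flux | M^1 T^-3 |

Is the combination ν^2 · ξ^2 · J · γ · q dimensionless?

Sum the exponent of each base dimension across the product:
  M: 2·[ν]_M + 2·[ξ]_M + [J]_M + [γ]_M + [q]_M = 2·(0) + 2·(-1) + (1) + (1) + (1) = 1
  L: 2·[ν]_L + 2·[ξ]_L + [J]_L + [γ]_L + [q]_L = 2·(2) + 2·(-2) + (2) + (0) + (0) = 2
  T: 2·[ν]_T + 2·[ξ]_T + [J]_T + [γ]_T + [q]_T = 2·(-1) + 2·(1) + (0) + (-2) + (-3) = -5
  Θ: 2·[ν]_Θ + 2·[ξ]_Θ + [J]_Θ + [γ]_Θ + [q]_Θ = 2·(0) + 2·(2) + (0) + (0) + (0) = 4
  N: 2·[ν]_N + 2·[ξ]_N + [J]_N + [γ]_N + [q]_N = 2·(0) + 2·(1) + (0) + (0) + (0) = 2
Net dimensions [M L² T⁻⁵ Θ⁴ N²] ≠ [1] — not dimensionless.

no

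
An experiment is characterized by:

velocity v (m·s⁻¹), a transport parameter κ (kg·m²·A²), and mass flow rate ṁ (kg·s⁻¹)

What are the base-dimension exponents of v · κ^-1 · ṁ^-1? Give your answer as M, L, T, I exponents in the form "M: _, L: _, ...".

M: -2, L: -1, T: 0, I: -2

Collect each base-dimension exponent across the product:
  M: (0) − (1) − (1) = -2
  L: (1) − (2) − (0) = -1
  T: (-1) − (0) − (-1) = 0
  I: (0) − (2) − (0) = -2
So the dimensions are [M⁻² L⁻¹ I⁻²].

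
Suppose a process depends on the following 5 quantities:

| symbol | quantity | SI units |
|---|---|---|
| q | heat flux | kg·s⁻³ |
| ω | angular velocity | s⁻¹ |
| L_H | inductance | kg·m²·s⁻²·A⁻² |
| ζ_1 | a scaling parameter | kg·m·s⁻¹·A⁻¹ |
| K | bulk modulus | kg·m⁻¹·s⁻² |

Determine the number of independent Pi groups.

There are 5 variables and 4 base dimensions (M, L, T, I).
The dimension matrix has rank 4.
Independent dimensionless groups: 5 − 4 = 1.

1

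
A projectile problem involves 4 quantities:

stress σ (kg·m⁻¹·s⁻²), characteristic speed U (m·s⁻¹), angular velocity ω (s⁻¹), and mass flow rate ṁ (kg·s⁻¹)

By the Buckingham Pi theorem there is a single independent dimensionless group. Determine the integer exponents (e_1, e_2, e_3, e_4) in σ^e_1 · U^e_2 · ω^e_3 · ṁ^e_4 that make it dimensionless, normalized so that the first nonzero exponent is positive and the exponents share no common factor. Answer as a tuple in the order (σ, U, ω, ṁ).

(1, 1, -2, -1)

M: e_1·(1) + e_2·(0) + e_3·(0) + e_4·(1) = 0
L: e_1·(-1) + e_2·(1) + e_3·(0) + e_4·(0) = 0
T: e_1·(-2) + e_2·(-1) + e_3·(-1) + e_4·(-1) = 0
Solving this homogeneous linear system for the smallest-integer solution (first nonzero entry positive) gives (1, 1, -2, -1).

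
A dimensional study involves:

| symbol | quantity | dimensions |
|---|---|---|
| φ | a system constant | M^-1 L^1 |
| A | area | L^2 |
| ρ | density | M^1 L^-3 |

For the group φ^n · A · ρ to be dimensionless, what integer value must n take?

Balance the M exponent: (-1)·n from φ, plus (0) + (1) = 1 from the rest, must sum to zero.
−n + 1 = 0, so n = 1.

1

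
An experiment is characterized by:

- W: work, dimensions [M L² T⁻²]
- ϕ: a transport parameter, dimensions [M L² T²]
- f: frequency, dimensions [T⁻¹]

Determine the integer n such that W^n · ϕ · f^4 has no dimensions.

Balance the M exponent: (1)·n from W, plus (1) + 4·(0) = 1 from the rest, must sum to zero.
n + 1 = 0, so n = -1.

-1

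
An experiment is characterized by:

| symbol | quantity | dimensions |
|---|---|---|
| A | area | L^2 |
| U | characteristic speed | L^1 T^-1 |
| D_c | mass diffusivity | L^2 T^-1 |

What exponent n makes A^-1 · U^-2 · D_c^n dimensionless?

2

Balance the L exponent: (2)·n from D_c, plus −(2) − 2·(1) = -4 from the rest, must sum to zero.
2n − 4 = 0, so n = 2.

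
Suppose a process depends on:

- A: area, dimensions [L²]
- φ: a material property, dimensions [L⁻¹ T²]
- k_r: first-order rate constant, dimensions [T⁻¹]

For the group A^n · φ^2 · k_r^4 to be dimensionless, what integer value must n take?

Balance the L exponent: (2)·n from A, plus 2·(-1) + 4·(0) = -2 from the rest, must sum to zero.
2n − 2 = 0, so n = 1.

1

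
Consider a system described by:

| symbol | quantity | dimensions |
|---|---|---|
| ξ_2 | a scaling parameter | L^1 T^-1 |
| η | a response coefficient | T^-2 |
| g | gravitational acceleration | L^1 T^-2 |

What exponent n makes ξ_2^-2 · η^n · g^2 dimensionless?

Balance the T exponent: (-2)·n from η, plus −2·(-1) + 2·(-2) = -2 from the rest, must sum to zero.
-2n − 2 = 0, so n = -1.

-1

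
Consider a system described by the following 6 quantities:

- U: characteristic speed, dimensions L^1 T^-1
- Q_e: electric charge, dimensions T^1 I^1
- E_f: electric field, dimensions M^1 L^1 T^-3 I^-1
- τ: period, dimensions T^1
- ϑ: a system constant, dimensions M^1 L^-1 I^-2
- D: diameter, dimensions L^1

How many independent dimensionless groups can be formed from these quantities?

There are 6 variables and 4 base dimensions (M, L, T, I).
The dimension matrix has rank 4.
Independent dimensionless groups: 6 − 4 = 2.

2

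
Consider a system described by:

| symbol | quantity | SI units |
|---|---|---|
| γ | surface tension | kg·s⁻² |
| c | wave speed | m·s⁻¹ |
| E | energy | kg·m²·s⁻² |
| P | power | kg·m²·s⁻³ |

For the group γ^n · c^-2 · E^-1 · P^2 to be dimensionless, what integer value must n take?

-1

Balance the M exponent: (1)·n from γ, plus −2·(0) − (1) + 2·(1) = 1 from the rest, must sum to zero.
n + 1 = 0, so n = -1.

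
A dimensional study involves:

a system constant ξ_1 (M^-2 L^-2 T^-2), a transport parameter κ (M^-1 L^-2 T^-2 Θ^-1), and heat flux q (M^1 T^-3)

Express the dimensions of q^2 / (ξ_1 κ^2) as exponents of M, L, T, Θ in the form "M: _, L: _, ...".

Collect each base-dimension exponent across the product:
  M: −(-2) − 2·(-1) + 2·(1) = 6
  L: −(-2) − 2·(-2) + 2·(0) = 6
  T: −(-2) − 2·(-2) + 2·(-3) = 0
  Θ: −(0) − 2·(-1) + 2·(0) = 2
So the dimensions are [M⁶ L⁶ Θ²].

M: 6, L: 6, T: 0, Θ: 2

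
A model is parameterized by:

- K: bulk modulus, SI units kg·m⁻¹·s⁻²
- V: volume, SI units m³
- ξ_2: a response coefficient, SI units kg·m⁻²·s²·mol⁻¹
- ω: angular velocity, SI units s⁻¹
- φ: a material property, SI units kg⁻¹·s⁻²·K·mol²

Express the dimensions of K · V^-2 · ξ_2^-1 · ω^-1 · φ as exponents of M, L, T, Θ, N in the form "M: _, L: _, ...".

M: -1, L: -5, T: -5, Θ: 1, N: 3

Collect each base-dimension exponent across the product:
  M: (1) − 2·(0) − (1) − (0) + (-1) = -1
  L: (-1) − 2·(3) − (-2) − (0) + (0) = -5
  T: (-2) − 2·(0) − (2) − (-1) + (-2) = -5
  Θ: (0) − 2·(0) − (0) − (0) + (1) = 1
  N: (0) − 2·(0) − (-1) − (0) + (2) = 3
So the dimensions are [M⁻¹ L⁻⁵ T⁻⁵ Θ N³].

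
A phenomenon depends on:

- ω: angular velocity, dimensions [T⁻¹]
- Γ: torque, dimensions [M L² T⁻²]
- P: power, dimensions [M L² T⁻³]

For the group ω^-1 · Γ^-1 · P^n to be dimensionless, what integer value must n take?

1

Balance the M exponent: (1)·n from P, plus −(0) − (1) = -1 from the rest, must sum to zero.
n − 1 = 0, so n = 1.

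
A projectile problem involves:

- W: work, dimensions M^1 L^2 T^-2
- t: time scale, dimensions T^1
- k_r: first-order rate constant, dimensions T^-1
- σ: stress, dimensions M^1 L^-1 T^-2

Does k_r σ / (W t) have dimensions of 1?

no

Sum the exponent of each base dimension across the product:
  M: −[W]_M − [t]_M + [k_r]_M + [σ]_M = −(1) − (0) + (0) + (1) = 0
  L: −[W]_L − [t]_L + [k_r]_L + [σ]_L = −(2) − (0) + (0) + (-1) = -3
  T: −[W]_T − [t]_T + [k_r]_T + [σ]_T = −(-2) − (1) + (-1) + (-2) = -2
Net dimensions [L⁻³ T⁻²] ≠ [1] — not dimensionless.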